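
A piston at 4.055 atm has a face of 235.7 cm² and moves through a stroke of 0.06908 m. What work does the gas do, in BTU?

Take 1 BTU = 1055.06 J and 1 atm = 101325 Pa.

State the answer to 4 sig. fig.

4.055 atm → 410873 Pa
235.7 cm² → 0.02357 m²
F = P × A = 410873 × 0.02357 = 9684.28 N
W = F × d = 9684.28 × 0.06908 = 668.99 J
In BTU: 668.99 / 1055.06 = 0.634078 BTU

0.6341 BTU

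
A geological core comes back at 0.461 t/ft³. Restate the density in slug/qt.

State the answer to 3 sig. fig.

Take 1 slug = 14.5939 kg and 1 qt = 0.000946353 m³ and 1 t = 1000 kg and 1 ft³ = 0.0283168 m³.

1.06 slug/qt

0.461 t/ft³ × 1000 kg/t ÷ 0.0283168 m³/ft³ = 16280.1 kg/m³
16280.1 kg/m³ ÷ 14.5939 kg/slug × 0.000946353 m³/qt = 1.0557 slug/qt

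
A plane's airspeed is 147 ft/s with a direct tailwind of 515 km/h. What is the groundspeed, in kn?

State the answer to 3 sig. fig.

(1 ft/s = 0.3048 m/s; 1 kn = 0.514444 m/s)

147 ft/s × 0.3048 = 44.8056 m/s
515 km/h × (1/3.6) = 143.056 m/s
Total: 44.8056 + 143.056 = 187.862 m/s
In kn: 187.862 / 0.514444 = 365.175 kn

365 kn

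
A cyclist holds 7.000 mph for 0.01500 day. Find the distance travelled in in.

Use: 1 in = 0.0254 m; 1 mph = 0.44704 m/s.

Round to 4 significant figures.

1.597×10⁵ in

7.000 mph × 0.44704 = 3.12928 m/s
0.01500 day × 86400 = 1296 s
d = v × t = 3.12928 m/s × 1296 s = 4055.55 m
4055.55 m ÷ (0.0254 m/in) = 159667 in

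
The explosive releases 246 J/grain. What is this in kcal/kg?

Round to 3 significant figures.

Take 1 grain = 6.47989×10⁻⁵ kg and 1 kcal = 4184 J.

246 J/grain ÷ 6.47989×10⁻⁵ kg/grain = 3.79636×10⁶ J/kg
3.79636×10⁶ J/kg ÷ 4184 J/kcal = 907.352 kcal/kg

907 kcal/kg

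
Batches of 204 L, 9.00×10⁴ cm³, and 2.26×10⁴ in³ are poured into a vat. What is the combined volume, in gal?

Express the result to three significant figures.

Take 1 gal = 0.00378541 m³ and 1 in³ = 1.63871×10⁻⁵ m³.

204 L × 0.001 → 0.204 m³
9.00×10⁴ cm³ × 10⁻⁶ → 0.09 m³
2.26×10⁴ in³ × 1.63871×10⁻⁵ → 0.370348 m³
Total: 0.204 + 0.09 + 0.370348 = 0.664348 m³
In gal: 0.664348 / 0.00378541 = 175.502 gal

176 gal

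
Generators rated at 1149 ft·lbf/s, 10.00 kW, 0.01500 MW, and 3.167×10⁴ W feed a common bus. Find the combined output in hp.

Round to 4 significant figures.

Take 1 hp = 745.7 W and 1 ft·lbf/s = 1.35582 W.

78.08 hp

1149 ft·lbf/s × 1.35582 = 1557.84 W
10.00 kW × 1000 = 10000 W
0.01500 MW × 1000000 = 15000 W
3.167×10⁴ W (already W)
Sum: 1557.84 + 10000 + 15000 + 31670 = 58227.8 W
In hp: 58227.8 / 745.7 = 78.0848 hp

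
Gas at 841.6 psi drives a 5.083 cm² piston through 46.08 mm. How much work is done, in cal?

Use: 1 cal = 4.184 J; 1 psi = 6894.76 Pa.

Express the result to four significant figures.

32.48 cal

841.6 psi → 5.80263×10⁶ Pa
5.083 cm² → 5.083×10⁻⁴ m²
F = P × A = 5.80263×10⁶ × 5.083×10⁻⁴ = 2949.48 N
46.08 mm → 0.04608 m
W = F × d = 2949.48 × 0.04608 = 135.912 J
In cal: 135.912 / 4.184 = 32.4837 cal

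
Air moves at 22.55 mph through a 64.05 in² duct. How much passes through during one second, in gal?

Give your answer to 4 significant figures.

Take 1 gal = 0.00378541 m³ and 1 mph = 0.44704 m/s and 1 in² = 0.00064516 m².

22.55 mph × 0.44704 = 10.0808 m/s
64.05 in² × 0.00064516 = 0.0413225 m²
V = v × A × t = 10.0808 m/s × 0.0413225 m² × 1 s = 0.416564 m³
0.416564 m³ ÷ (0.00378541 m³/gal) = 110.045 gal

110.0 gal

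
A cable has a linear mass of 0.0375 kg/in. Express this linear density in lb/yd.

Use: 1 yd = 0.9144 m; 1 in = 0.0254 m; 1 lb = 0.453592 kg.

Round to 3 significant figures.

2.98 lb/yd

0.0375 kg/in ÷ 0.0254 m/in = 1.47638 kg/m
1.47638 kg/m ÷ 0.453592 kg/lb × 0.9144 m/yd = 2.97625 lb/yd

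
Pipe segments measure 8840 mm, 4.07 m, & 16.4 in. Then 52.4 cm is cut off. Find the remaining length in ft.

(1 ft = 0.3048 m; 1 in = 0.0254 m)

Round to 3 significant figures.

8840 mm × 0.001 → 8.84 m
4.07 m (already m)
16.4 in × 0.0254 → 0.41656 m
52.4 cm × 0.01 → 0.524 m
Sum: 8.84 + 4.07 + 0.41656 − 0.524 = 12.8026 m
In ft: 12.8026 / 0.3048 = 42.0033 ft

42.0 ft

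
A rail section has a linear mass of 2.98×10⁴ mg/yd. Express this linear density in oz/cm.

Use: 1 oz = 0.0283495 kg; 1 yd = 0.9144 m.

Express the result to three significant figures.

2.98×10⁴ mg/yd × 10⁻⁶ kg/mg ÷ 0.9144 m/yd = 0.0325897 kg/m
0.0325897 kg/m ÷ 0.0283495 kg/oz × 0.01 m/cm = 0.0114957 oz/cm

0.0115 oz/cm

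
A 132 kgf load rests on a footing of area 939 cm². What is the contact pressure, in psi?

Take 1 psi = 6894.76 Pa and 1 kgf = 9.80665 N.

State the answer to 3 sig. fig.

132 kgf × 9.80665 → 1294.48 N
939 cm² × 0.0001 → 0.0939 m²
P = F / A = 1294.48 N / 0.0939 m² = 13785.7 Pa
13785.7 Pa ÷ (6894.76 Pa/psi) = 1.99945 psi

2.00 psi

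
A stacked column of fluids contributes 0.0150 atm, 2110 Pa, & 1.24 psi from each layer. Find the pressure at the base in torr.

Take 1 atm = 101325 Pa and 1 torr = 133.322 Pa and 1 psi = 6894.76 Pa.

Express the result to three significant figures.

0.0150 atm × 101325 = 1519.88 Pa
2110 Pa (already Pa)
1.24 psi × 6894.76 = 8549.5 Pa
Combined: 1519.88 + 2110 + 8549.5 = 12179.4 Pa
In torr: 12179.4 / 133.322 = 91.3533 torr

91.4 torr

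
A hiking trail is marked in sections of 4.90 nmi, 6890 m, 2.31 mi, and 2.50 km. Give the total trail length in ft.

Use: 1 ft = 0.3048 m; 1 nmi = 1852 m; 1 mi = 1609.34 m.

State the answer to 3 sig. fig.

4.90 nmi × 1852 → 9074.8 m
6890 m (already m)
2.31 mi × 1609.34 → 3717.58 m
2.50 km × 1000 → 2500 m
Combined: 9074.8 + 6890 + 3717.58 + 2500 = 22182.4 m
In ft: 22182.4 / 0.3048 = 72776.9 ft

7.28×10⁴ ft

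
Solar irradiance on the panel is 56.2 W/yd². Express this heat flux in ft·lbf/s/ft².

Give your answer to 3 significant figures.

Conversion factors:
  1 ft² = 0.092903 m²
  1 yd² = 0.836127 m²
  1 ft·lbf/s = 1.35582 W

4.61 ft·lbf/s/ft²

56.2 W/yd² ÷ 0.836127 m²/yd² = 67.2147 W/m²
67.2147 W/m² ÷ 1.35582 W/ft·lbf/s × 0.092903 m²/ft² = 4.60566 ft·lbf/s/ft²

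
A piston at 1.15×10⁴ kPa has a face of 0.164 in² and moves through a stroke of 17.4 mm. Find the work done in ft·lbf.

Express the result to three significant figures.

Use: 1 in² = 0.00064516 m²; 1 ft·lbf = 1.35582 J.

1.15×10⁴ kPa → 1.15×10⁷ Pa
0.164 in² → 1.05806×10⁻⁴ m²
F = P × A = 1.15×10⁷ × 1.05806×10⁻⁴ = 1216.77 N
17.4 mm → 0.0174 m
W = F × d = 1216.77 × 0.0174 = 21.1718 J
In ft·lbf: 21.1718 / 1.35582 = 15.6155 ft·lbf

15.6 ft·lbf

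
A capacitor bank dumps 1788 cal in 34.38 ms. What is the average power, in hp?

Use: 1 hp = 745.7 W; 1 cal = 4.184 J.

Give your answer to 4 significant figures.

1788 cal × 4.184 = 7480.99 J
34.38 ms × 0.001 = 0.03438 s
P = E / t = 7480.99 J / 0.03438 s = 217597 W
217597 W ÷ (745.7 W/hp) = 291.802 hp

291.8 hp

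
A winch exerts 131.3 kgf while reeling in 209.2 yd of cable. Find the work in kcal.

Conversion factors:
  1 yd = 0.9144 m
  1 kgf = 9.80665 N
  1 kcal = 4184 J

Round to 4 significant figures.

58.87 kcal

131.3 kgf × 9.80665 → 1287.61 N
209.2 yd × 0.9144 → 191.292 m
W = F × d = 1287.61 N × 191.292 m = 246309 J
246309 J ÷ (4184 J/kcal) = 58.8693 kcal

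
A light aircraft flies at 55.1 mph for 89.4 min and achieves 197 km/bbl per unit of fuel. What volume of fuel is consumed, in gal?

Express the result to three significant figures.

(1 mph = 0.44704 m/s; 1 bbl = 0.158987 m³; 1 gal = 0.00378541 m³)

28.2 gal

55.1 mph → 24.6319 m/s
89.4 min → 5364 s
d = v × t = 24.6319 × 5364 = 132126 m
197 km/bbl → 1.2391×10⁶ m/m³
V = d / (distance per unit fuel) = 132126 / 1.2391×10⁶ = 0.106631 m³
In gal: 0.106631 / 0.00378541 = 28.1689 gal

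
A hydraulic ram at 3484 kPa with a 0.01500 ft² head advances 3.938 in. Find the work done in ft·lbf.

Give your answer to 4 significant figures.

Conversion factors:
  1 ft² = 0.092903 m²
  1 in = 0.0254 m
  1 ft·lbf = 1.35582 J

3484 kPa → 3.484×10⁶ Pa
0.01500 ft² → 0.00139354 m²
F = P × A = 3.484×10⁶ × 0.00139354 = 4855.09 N
3.938 in → 0.100025 m
W = F × d = 4855.09 × 0.100025 = 485.63 J
In ft·lbf: 485.63 / 1.35582 = 358.182 ft·lbf

358.2 ft·lbf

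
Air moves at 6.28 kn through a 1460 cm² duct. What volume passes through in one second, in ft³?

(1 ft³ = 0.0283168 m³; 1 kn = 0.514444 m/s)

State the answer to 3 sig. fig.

16.7 ft³

6.28 kn × 0.514444 → 3.23071 m/s
1460 cm² × 0.0001 → 0.146 m²
V = v × A × t = 3.23071 m/s × 0.146 m² × 1 s = 0.471684 m³
0.471684 m³ ÷ (0.0283168 m³/ft³) = 16.6574 ft³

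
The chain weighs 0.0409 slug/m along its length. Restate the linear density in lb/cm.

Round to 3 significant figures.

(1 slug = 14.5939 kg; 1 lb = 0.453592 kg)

0.0132 lb/cm

0.0409 slug/m × 14.5939 kg/slug = 0.596891 kg/m
0.596891 kg/m ÷ 0.453592 kg/lb × 0.01 m/cm = 0.0131592 lb/cm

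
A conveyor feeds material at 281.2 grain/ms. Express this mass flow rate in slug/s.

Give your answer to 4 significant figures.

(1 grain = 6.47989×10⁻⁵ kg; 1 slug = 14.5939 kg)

281.2 grain/ms × 6.47989×10⁻⁵ kg/grain ÷ 0.001 s/ms = 18.2215 kg/s
18.2215 kg/s ÷ 14.5939 kg/slug = 1.24857 slug/s

1.249 slug/s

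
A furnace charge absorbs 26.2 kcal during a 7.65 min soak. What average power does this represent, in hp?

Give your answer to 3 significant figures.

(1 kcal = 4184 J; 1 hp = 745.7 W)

26.2 kcal × 4184 = 109621 J
7.65 min × 60 = 459 s
P = E / t = 109621 J / 459 s = 238.826 W
238.826 W ÷ (745.7 W/hp) = 0.320271 hp

0.320 hp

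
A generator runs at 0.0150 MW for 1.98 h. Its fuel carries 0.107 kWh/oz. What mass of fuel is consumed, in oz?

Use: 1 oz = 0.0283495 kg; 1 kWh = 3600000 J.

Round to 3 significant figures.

278 oz

0.0150 MW → 15000 W
1.98 h → 7128 s
E = P × t = 15000 × 7128 = 1.0692×10⁸ J
0.107 kWh/oz → 1.35875×10⁷ J/kg
m = E / e_s = 1.0692×10⁸ / 1.35875×10⁷ = 7.869 kg
In oz: 7.869 / 0.0283495 = 277.571 oz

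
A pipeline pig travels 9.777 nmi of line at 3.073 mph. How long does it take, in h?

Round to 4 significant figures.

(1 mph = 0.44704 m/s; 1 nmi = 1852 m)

3.661 h

9.777 nmi × 1852 → 18107 m
3.073 mph × 0.44704 → 1.37375 m/s
t = d / v = 18107 m / 1.37375 m/s = 13180.7 s
13180.7 s ÷ (3600 s/h) = 3.66131 h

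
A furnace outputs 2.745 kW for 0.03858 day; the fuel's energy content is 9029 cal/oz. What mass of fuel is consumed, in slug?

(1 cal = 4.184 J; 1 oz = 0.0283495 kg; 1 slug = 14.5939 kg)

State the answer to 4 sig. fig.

2.745 kW → 2745 W
0.03858 day → 3333.31 s
E = P × t = 2745 × 3333.31 = 9.14994×10⁶ J
9029 cal/oz → 1.33256×10⁶ J/kg
m = E / e_s = 9.14994×10⁶ / 1.33256×10⁶ = 6.86644 kg
In slug: 6.86644 / 14.5939 = 0.470501 slug

0.4705 slug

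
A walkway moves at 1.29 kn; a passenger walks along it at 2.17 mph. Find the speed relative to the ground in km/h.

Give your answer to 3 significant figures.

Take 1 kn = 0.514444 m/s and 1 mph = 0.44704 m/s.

1.29 kn × 0.514444 = 0.663633 m/s
2.17 mph × 0.44704 = 0.970077 m/s
Combined: 0.663633 + 0.970077 = 1.63371 m/s
In km/h: 1.63371 / (1/3.6) = 5.88136 km/h

5.88 km/h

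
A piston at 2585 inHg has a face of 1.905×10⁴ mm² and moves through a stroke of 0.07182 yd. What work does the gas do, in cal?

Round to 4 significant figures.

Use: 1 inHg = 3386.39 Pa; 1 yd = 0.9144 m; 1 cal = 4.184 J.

2617 cal

2585 inHg → 8.75382×10⁶ Pa
1.905×10⁴ mm² → 0.01905 m²
F = P × A = 8.75382×10⁶ × 0.01905 = 166760 N
0.07182 yd → 0.0656722 m
W = F × d = 166760 × 0.0656722 = 10951.5 J
In cal: 10951.5 / 4.184 = 2617.47 cal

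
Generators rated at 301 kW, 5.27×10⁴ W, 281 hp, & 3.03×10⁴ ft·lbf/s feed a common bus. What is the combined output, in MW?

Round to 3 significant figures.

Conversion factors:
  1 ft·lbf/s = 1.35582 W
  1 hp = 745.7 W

0.604 MW

301 kW × 1000 = 301000 W
5.27×10⁴ W (already W)
281 hp × 745.7 = 209542 W
3.03×10⁴ ft·lbf/s × 1.35582 = 41081.3 W
Combined: 301000 + 52700 + 209542 + 41081.3 = 604323 W
In MW: 604323 / 1000000 = 0.604323 MW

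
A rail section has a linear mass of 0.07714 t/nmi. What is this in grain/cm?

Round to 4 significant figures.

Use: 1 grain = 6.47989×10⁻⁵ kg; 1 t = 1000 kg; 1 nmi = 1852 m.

0.07714 t/nmi × 1000 kg/t ÷ 1852 m/nmi = 0.0416523 kg/m
0.0416523 kg/m ÷ 6.47989×10⁻⁵ kg/grain × 0.01 m/cm = 6.42793 grain/cm

6.428 grain/cm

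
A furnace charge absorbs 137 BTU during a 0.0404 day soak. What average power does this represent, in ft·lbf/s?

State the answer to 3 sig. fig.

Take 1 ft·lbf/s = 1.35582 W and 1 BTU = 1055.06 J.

30.5 ft·lbf/s

137 BTU × 1055.06 = 144543 J
0.0404 day × 86400 = 3490.56 s
P = E / t = 144543 J / 3490.56 s = 41.4097 W
41.4097 W ÷ (1.35582 W/ft·lbf/s) = 30.5422 ft·lbf/s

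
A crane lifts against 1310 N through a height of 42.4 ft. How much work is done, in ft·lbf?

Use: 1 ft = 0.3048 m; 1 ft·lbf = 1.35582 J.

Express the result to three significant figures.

42.4 ft × 0.3048 → 12.9235 m
W = F × d = 1310 N × 12.9235 m = 16929.8 J
16929.8 J ÷ (1.35582 J/ft·lbf) = 12486.8 ft·lbf

1.25×10⁴ ft·lbf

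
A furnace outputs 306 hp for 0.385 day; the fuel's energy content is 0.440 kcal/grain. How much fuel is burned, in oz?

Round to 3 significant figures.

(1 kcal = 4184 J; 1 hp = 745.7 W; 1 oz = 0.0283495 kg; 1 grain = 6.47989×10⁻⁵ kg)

9420 oz

306 hp → 228184 W
0.385 day → 33264 s
E = P × t = 228184 × 33264 = 7.59031×10⁹ J
0.440 kcal/grain → 2.84104×10⁷ J/kg
m = E / e_s = 7.59031×10⁹ / 2.84104×10⁷ = 267.167 kg
In oz: 267.167 / 0.0283495 = 9424.05 oz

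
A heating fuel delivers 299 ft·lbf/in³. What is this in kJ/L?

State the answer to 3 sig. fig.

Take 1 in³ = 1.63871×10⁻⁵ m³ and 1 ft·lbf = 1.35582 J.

24.7 kJ/L

299 ft·lbf/in³ × 1.35582 J/ft·lbf ÷ 1.63871×10⁻⁵ m³/in³ = 2.47384×10⁷ J/m³
2.47384×10⁷ J/m³ ÷ 1000 J/kJ × 0.001 m³/L = 24.7384 kJ/L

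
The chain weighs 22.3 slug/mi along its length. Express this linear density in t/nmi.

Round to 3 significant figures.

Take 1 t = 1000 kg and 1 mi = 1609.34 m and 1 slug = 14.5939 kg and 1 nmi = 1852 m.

22.3 slug/mi × 14.5939 kg/slug ÷ 1609.34 m/mi = 0.202222 kg/m
0.202222 kg/m ÷ 1000 kg/t × 1852 m/nmi = 0.374515 t/nmi

0.375 t/nmi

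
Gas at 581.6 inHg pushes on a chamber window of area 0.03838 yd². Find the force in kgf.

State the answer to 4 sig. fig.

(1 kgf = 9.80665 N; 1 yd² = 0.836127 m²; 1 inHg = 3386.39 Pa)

6445 kgf

581.6 inHg × 3386.39 → 1.96952×10⁶ Pa
0.03838 yd² × 0.836127 → 0.0320906 m²
F = P × A = 1.96952×10⁶ Pa × 0.0320906 m² = 63203.1 N
63203.1 N ÷ (9.80665 N/kgf) = 6444.92 kgf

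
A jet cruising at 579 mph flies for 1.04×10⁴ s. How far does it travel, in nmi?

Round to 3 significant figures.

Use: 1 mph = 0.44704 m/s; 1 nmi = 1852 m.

1450 nmi

579 mph × 0.44704 → 258.836 m/s
d = v × t = 258.836 m/s × 10400 s = 2.69189×10⁶ m
2.69189×10⁶ m ÷ (1852 m/nmi) = 1453.5 nmi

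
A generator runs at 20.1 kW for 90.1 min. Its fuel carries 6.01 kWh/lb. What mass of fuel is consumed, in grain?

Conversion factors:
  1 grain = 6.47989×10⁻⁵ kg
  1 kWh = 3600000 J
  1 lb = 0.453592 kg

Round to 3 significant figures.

3.52×10⁴ grain

20.1 kW → 20100 W
90.1 min → 5406 s
E = P × t = 20100 × 5406 = 1.08661×10⁸ J
6.01 kWh/lb → 4.76993×10⁷ J/kg
m = E / e_s = 1.08661×10⁸ / 4.76993×10⁷ = 2.27804 kg
In grain: 2.27804 / 6.47989×10⁻⁵ = 35155.5 grain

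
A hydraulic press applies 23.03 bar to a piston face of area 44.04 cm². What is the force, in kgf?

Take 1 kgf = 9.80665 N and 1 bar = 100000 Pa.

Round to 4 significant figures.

1034 kgf

23.03 bar × 100000 = 2.303×10⁶ Pa
44.04 cm² × 0.0001 = 0.004404 m²
F = P × A = 2.303×10⁶ Pa × 0.004404 m² = 10142.4 N
10142.4 N ÷ (9.80665 N/kgf) = 1034.24 kgf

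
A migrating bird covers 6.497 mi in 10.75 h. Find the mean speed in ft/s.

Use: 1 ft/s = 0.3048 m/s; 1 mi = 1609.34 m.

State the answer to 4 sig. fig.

6.497 mi × 1609.34 = 10455.9 m
10.75 h × 3600 = 38700 s
v = d / t = 10455.9 m / 38700 s = 0.270178 m/s
0.270178 m/s ÷ (0.3048 m/s/ft/s) = 0.886411 ft/s

0.8864 ft/s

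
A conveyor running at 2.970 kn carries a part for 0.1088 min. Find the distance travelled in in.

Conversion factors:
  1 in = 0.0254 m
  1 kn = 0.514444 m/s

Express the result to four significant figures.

2.970 kn × 0.514444 → 1.5279 m/s
0.1088 min × 60 → 6.528 s
d = v × t = 1.5279 m/s × 6.528 s = 9.97413 m
9.97413 m ÷ (0.0254 m/in) = 392.682 in

392.7 in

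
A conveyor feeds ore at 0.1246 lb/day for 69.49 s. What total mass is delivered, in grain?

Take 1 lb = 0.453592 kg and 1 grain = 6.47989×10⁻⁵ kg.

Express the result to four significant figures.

0.7015 grain

0.1246 lb/day → 6.54138×10⁻⁷ kg/s
m = ṁ × t = 6.54138×10⁻⁷ × 69.49 = 4.5456×10⁻⁵ kg
In grain: 4.5456×10⁻⁵ / 6.47989×10⁻⁵ = 0.701493 grain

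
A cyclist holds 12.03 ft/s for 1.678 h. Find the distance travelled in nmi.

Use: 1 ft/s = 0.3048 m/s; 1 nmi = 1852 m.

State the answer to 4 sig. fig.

11.96 nmi

12.03 ft/s × 0.3048 → 3.66674 m/s
1.678 h × 3600 → 6040.8 s
d = v × t = 3.66674 m/s × 6040.8 s = 22150 m
22150 m ÷ (1852 m/nmi) = 11.96 nmi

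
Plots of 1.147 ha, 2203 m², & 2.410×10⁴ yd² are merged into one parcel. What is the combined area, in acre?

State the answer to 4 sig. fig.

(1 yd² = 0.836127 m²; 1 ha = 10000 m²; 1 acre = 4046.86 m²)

8.358 acre

1.147 ha × 10000 = 11470 m²
2203 m² (already m²)
2.410×10⁴ yd² × 0.836127 = 20150.7 m²
Total: 11470 + 2203 + 20150.7 = 33823.7 m²
In acre: 33823.7 / 4046.86 = 8.35801 acre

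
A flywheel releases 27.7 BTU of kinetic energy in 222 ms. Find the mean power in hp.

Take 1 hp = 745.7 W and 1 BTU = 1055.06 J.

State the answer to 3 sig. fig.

177 hp

27.7 BTU × 1055.06 = 29225.2 J
222 ms × 0.001 = 0.222 s
P = E / t = 29225.2 J / 0.222 s = 131645 W
131645 W ÷ (745.7 W/hp) = 176.539 hp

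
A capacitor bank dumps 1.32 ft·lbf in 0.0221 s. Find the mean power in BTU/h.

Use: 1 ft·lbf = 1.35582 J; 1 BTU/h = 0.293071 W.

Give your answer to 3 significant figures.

276 BTU/h

1.32 ft·lbf × 1.35582 = 1.78968 J
P = E / t = 1.78968 J / 0.0221 s = 80.981 W
80.981 W ÷ (0.293071 W/BTU/h) = 276.319 BTU/h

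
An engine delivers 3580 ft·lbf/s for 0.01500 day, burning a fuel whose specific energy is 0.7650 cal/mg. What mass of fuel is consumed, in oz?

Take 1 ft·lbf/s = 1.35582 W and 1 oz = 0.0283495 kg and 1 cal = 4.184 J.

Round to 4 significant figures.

69.33 oz

3580 ft·lbf/s → 4853.84 W
0.01500 day → 1296 s
E = P × t = 4853.84 × 1296 = 6.29058×10⁶ J
0.7650 cal/mg → 3.20076×10⁶ J/kg
m = E / e_s = 6.29058×10⁶ / 3.20076×10⁶ = 1.96534 kg
In oz: 1.96534 / 0.0283495 = 69.3254 oz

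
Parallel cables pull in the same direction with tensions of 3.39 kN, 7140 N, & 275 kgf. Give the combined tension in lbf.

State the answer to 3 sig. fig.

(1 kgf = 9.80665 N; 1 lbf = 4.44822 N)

2970 lbf

3.39 kN × 1000 → 3390 N
7140 N (already N)
275 kgf × 9.80665 → 2696.83 N
Sum: 3390 + 7140 + 2696.83 = 13226.8 N
In lbf: 13226.8 / 4.44822 = 2973.5 lbf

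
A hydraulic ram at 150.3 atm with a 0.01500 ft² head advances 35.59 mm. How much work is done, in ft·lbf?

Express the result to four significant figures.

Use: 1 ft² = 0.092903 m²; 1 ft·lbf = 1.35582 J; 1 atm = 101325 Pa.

557.1 ft·lbf

150.3 atm → 1.52291×10⁷ Pa
0.01500 ft² → 0.00139354 m²
F = P × A = 1.52291×10⁷ × 0.00139354 = 21222.4 N
35.59 mm → 0.03559 m
W = F × d = 21222.4 × 0.03559 = 755.305 J
In ft·lbf: 755.305 / 1.35582 = 557.084 ft·lbf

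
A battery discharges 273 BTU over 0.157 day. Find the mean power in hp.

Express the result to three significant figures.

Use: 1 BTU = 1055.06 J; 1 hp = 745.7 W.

273 BTU × 1055.06 → 288031 J
0.157 day × 86400 → 13564.8 s
P = E / t = 288031 J / 13564.8 s = 21.2337 W
21.2337 W ÷ (745.7 W/hp) = 0.0284749 hp

0.0285 hp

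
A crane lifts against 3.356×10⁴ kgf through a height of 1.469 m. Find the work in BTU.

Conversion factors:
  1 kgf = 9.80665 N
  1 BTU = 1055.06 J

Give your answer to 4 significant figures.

3.356×10⁴ kgf × 9.80665 → 329111 N
W = F × d = 329111 N × 1.469 m = 483464 J
483464 J ÷ (1055.06 J/BTU) = 458.234 BTU

458.2 BTU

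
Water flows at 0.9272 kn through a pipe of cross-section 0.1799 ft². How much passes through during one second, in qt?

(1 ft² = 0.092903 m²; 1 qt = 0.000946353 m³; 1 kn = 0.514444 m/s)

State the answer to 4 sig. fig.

0.9272 kn × 0.514444 → 0.476992 m/s
0.1799 ft² × 0.092903 → 0.0167132 m²
V = v × A × t = 0.476992 m/s × 0.0167132 m² × 1 s = 0.00797206 m³
0.00797206 m³ ÷ (0.000946353 m³/qt) = 8.42398 qt

8.424 qt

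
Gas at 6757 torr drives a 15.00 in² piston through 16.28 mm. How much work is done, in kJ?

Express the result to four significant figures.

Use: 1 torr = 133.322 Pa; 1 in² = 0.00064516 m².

0.1419 kJ

6757 torr → 900857 Pa
15.00 in² → 0.0096774 m²
F = P × A = 900857 × 0.0096774 = 8717.95 N
16.28 mm → 0.01628 m
W = F × d = 8717.95 × 0.01628 = 141.928 J
In kJ: 141.928 / 1000 = 0.141928 kJ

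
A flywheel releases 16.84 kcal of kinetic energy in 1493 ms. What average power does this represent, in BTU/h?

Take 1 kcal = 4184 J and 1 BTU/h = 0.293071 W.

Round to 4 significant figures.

1.610×10⁵ BTU/h

16.84 kcal × 4184 → 70458.6 J
1493 ms × 0.001 → 1.493 s
P = E / t = 70458.6 J / 1.493 s = 47192.6 W
47192.6 W ÷ (0.293071 W/BTU/h) = 161028 BTU/h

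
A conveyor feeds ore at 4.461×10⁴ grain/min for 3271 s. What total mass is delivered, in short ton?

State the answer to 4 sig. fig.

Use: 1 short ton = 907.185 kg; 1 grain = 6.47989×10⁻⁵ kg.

4.461×10⁴ grain/min → 0.048178 kg/s
m = ṁ × t = 0.048178 × 3271 = 157.59 kg
In short ton: 157.59 / 907.185 = 0.173713 short ton

0.1737 short ton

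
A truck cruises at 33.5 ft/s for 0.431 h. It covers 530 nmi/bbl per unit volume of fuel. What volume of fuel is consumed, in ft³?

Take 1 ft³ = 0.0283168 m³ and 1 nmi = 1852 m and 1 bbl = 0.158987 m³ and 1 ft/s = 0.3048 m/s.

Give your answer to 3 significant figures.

33.5 ft/s → 10.2108 m/s
0.431 h → 1551.6 s
d = v × t = 10.2108 × 1551.6 = 15843.1 m
530 nmi/bbl → 6.17384×10⁶ m/m³
V = d / (distance per unit fuel) = 15843.1 / 6.17384×10⁶ = 0.00256617 m³
In ft³: 0.00256617 / 0.0283168 = 0.0906236 ft³

0.0906 ft³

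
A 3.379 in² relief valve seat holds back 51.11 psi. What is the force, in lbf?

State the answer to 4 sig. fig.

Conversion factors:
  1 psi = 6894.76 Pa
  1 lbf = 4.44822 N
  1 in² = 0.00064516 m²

172.7 lbf

51.11 psi × 6894.76 = 352391 Pa
3.379 in² × 0.00064516 = 0.00218 m²
F = P × A = 352391 Pa × 0.00218 m² = 768.212 N
768.212 N ÷ (4.44822 N/lbf) = 172.701 lbf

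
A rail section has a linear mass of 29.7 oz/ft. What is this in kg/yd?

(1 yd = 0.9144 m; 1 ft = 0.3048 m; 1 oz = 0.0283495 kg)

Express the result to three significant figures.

2.53 kg/yd

29.7 oz/ft × 0.0283495 kg/oz ÷ 0.3048 m/ft = 2.7624 kg/m
2.7624 kg/m × 0.9144 m/yd = 2.52594 kg/yd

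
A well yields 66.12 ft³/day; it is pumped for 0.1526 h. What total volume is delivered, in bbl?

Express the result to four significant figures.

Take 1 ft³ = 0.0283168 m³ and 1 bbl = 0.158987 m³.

0.07488 bbl

66.12 ft³/day → 2.16702×10⁻⁵ m³/s
0.1526 h → 549.36 s
V = Q × t = 2.16702×10⁻⁵ × 549.36 = 0.0119047 m³
In bbl: 0.0119047 / 0.158987 = 0.0748784 bbl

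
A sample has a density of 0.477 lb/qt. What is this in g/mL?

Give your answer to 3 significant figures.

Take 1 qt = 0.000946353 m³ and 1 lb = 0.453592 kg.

0.477 lb/qt × 0.453592 kg/lb ÷ 0.000946353 m³/qt = 228.629 kg/m³
228.629 kg/m³ ÷ 0.001 kg/g × 10⁻⁶ m³/mL = 0.228629 g/mL

0.229 g/mL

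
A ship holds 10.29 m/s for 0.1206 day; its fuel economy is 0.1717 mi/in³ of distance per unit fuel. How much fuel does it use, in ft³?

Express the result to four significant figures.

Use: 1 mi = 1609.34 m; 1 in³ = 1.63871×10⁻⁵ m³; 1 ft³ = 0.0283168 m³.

0.2246 ft³

0.1206 day → 10419.8 s
d = v × t = 10.29 × 10419.8 = 107220 m
0.1717 mi/in³ → 1.68623×10⁷ m/m³
V = d / (distance per unit fuel) = 107220 / 1.68623×10⁷ = 0.00635856 m³
In ft³: 0.00635856 / 0.0283168 = 0.224551 ft³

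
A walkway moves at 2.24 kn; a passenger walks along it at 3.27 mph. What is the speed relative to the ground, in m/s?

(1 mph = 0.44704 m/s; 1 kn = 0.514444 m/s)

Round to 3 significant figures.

2.24 kn × 0.514444 = 1.15235 m/s
3.27 mph × 0.44704 = 1.46182 m/s
Combined: 1.15235 + 1.46182 = 2.61417 m/s

2.61 m/s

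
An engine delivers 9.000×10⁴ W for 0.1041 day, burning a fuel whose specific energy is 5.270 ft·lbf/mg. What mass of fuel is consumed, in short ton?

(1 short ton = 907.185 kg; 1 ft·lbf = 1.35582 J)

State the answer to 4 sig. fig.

0.1041 day → 8994.24 s
E = P × t = 90000 × 8994.24 = 8.09482×10⁸ J
5.270 ft·lbf/mg → 7.14517×10⁶ J/kg
m = E / e_s = 8.09482×10⁸ / 7.14517×10⁶ = 113.291 kg
In short ton: 113.291 / 907.185 = 0.124882 short ton

0.1249 short ton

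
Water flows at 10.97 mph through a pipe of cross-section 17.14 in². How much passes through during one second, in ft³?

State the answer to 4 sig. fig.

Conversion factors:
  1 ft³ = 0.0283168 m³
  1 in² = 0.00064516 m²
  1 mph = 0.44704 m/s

1.915 ft³

10.97 mph × 0.44704 = 4.90403 m/s
17.14 in² × 0.00064516 = 0.011058 m²
V = v × A × t = 4.90403 m/s × 0.011058 m² × 1 s = 0.0542288 m³
0.0542288 m³ ÷ (0.0283168 m³/ft³) = 1.91508 ft³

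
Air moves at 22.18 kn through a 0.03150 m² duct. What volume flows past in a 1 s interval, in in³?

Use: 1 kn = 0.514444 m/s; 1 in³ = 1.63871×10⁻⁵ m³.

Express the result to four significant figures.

22.18 kn × 0.514444 → 11.4104 m/s
V = v × A × t = 11.4104 m/s × 0.0315 m² × 1 s = 0.359428 m³
0.359428 m³ ÷ (1.63871×10⁻⁵ m³/in³) = 21933.6 in³

2.193×10⁴ in³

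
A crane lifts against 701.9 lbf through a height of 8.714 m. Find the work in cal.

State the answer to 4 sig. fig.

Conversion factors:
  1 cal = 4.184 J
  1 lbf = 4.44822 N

6503 cal

701.9 lbf × 4.44822 = 3122.21 N
W = F × d = 3122.21 N × 8.714 m = 27206.9 J
27206.9 J ÷ (4.184 J/cal) = 6502.61 cal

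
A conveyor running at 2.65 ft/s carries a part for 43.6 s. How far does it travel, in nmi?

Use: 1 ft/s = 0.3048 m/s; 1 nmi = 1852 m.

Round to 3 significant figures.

0.0190 nmi

2.65 ft/s × 0.3048 → 0.80772 m/s
d = v × t = 0.80772 m/s × 43.6 s = 35.2166 m
35.2166 m ÷ (1852 m/nmi) = 0.0190154 nmi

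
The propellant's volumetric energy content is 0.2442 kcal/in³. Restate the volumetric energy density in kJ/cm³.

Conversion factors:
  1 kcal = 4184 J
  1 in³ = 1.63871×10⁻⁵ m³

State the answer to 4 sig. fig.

0.06235 kJ/cm³

0.2442 kcal/in³ × 4184 J/kcal ÷ 1.63871×10⁻⁵ m³/in³ = 6.23498×10⁷ J/m³
6.23498×10⁷ J/m³ ÷ 1000 J/kJ × 10⁻⁶ m³/cm³ = 0.0623498 kJ/cm³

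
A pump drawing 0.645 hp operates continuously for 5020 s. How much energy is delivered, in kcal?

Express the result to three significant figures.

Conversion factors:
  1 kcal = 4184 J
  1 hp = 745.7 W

577 kcal

0.645 hp × 745.7 = 480.977 W
E = P × t = 480.977 W × 5020 s = 2.4145×10⁶ J
2.4145×10⁶ J ÷ (4184 J/kcal) = 577.079 kcal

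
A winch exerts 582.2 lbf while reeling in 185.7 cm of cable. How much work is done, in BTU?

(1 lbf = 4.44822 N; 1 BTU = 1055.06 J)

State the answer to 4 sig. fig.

4.558 BTU

582.2 lbf × 4.44822 = 2589.75 N
185.7 cm × 0.01 = 1.857 m
W = F × d = 2589.75 N × 1.857 m = 4809.17 J
4809.17 J ÷ (1055.06 J/BTU) = 4.5582 BTU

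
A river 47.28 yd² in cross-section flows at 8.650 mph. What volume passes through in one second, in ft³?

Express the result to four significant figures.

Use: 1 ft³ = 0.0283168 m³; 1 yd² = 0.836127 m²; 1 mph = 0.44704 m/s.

5398 ft³

8.650 mph × 0.44704 = 3.8669 m/s
47.28 yd² × 0.836127 = 39.5321 m²
V = v × A × t = 3.8669 m/s × 39.5321 m² × 1 s = 152.867 m³
152.867 m³ ÷ (0.0283168 m³/ft³) = 5398.46 ft³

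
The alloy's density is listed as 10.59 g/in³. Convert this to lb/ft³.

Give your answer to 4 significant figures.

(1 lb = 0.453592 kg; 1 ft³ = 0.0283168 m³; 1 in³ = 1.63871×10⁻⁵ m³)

40.34 lb/ft³

10.59 g/in³ × 0.001 kg/g ÷ 1.63871×10⁻⁵ m³/in³ = 646.24 kg/m³
646.24 kg/m³ ÷ 0.453592 kg/lb × 0.0283168 m³/ft³ = 40.3434 lb/ft³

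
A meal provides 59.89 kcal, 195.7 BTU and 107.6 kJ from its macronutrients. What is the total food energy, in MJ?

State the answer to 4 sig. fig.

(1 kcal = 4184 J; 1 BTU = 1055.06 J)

59.89 kcal × 4184 = 250580 J
195.7 BTU × 1055.06 = 206475 J
107.6 kJ × 1000 = 107600 J
Sum: 250580 + 206475 + 107600 = 564655 J
In MJ: 564655 / 1000000 = 0.564655 MJ

0.5647 MJ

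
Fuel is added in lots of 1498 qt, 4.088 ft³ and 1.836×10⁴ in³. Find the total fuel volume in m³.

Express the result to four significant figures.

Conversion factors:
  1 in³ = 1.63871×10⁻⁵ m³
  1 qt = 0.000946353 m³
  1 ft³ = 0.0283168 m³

1498 qt × 0.000946353 → 1.41764 m³
4.088 ft³ × 0.0283168 → 0.115759 m³
1.836×10⁴ in³ × 1.63871×10⁻⁵ → 0.300867 m³
Combined: 1.41764 + 0.115759 + 0.300867 = 1.83427 m³

1.834 m³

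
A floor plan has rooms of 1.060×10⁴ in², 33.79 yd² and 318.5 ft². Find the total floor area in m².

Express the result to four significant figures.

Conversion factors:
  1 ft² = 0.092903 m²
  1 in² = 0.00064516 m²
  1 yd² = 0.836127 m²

64.68 m²

1.060×10⁴ in² × 0.00064516 = 6.8387 m²
33.79 yd² × 0.836127 = 28.2527 m²
318.5 ft² × 0.092903 = 29.5896 m²
Total: 6.8387 + 28.2527 + 29.5896 = 64.681 m²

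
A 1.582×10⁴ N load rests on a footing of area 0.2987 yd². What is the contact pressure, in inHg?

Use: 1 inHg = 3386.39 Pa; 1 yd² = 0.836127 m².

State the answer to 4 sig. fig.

0.2987 yd² × 0.836127 = 0.249751 m²
P = F / A = 15820 N / 0.249751 m² = 63343.1 Pa
63343.1 Pa ÷ (3386.39 Pa/inHg) = 18.7052 inHg

18.71 inHg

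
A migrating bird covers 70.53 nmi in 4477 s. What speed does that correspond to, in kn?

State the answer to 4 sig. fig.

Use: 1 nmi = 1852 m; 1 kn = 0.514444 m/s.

56.71 kn

70.53 nmi × 1852 = 130622 m
v = d / t = 130622 m / 4477 s = 29.1762 m/s
29.1762 m/s ÷ (0.514444 m/s/kn) = 56.714 kn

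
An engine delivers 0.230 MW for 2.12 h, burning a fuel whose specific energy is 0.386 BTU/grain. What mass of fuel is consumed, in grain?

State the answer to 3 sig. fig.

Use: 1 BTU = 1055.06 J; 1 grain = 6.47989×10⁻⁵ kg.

4.31×10⁶ grain

0.230 MW → 230000 W
2.12 h → 7632 s
E = P × t = 230000 × 7632 = 1.75536×10⁹ J
0.386 BTU/grain → 6.28488×10⁶ J/kg
m = E / e_s = 1.75536×10⁹ / 6.28488×10⁶ = 279.299 kg
In grain: 279.299 / 6.47989×10⁻⁵ = 4.31024×10⁶ grain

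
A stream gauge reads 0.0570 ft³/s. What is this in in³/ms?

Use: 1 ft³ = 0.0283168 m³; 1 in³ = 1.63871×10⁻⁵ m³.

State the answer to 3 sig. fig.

0.0985 in³/ms

0.0570 ft³/s × 0.0283168 m³/ft³ = 0.00161406 m³/s
0.00161406 m³/s ÷ 1.63871×10⁻⁵ m³/in³ × 0.001 s/ms = 0.0984958 in³/ms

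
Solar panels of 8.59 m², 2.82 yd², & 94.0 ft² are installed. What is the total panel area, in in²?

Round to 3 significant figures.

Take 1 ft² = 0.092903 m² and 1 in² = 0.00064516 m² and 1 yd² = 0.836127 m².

8.59 m² (already m²)
2.82 yd² × 0.836127 = 2.35788 m²
94.0 ft² × 0.092903 = 8.73288 m²
Total: 8.59 + 2.35788 + 8.73288 = 19.6808 m²
In in²: 19.6808 / 0.00064516 = 30505.3 in²

3.05×10⁴ in²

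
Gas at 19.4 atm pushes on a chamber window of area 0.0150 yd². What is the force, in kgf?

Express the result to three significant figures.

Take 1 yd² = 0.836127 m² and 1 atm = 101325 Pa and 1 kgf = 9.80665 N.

2510 kgf

19.4 atm × 101325 = 1.9657×10⁶ Pa
0.0150 yd² × 0.836127 = 0.0125419 m²
F = P × A = 1.9657×10⁶ Pa × 0.0125419 m² = 24653.6 N
24653.6 N ÷ (9.80665 N/kgf) = 2513.97 kgf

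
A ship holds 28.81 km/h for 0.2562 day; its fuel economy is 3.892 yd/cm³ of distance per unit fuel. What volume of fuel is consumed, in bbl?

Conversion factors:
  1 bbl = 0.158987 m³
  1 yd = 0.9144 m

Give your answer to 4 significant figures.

28.81 km/h → 8.00278 m/s
0.2562 day → 22135.7 s
d = v × t = 8.00278 × 22135.7 = 177147 m
3.892 yd/cm³ → 3.55884×10⁶ m/m³
V = d / (distance per unit fuel) = 177147 / 3.55884×10⁶ = 0.0497766 m³
In bbl: 0.0497766 / 0.158987 = 0.313086 bbl

0.3131 bbl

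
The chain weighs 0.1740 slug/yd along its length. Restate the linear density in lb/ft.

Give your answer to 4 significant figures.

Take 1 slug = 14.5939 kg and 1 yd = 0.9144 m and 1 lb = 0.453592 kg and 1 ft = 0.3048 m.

1.866 lb/ft

0.1740 slug/yd × 14.5939 kg/slug ÷ 0.9144 m/yd = 2.77705 kg/m
2.77705 kg/m ÷ 0.453592 kg/lb × 0.3048 m/ft = 1.86609 lb/ft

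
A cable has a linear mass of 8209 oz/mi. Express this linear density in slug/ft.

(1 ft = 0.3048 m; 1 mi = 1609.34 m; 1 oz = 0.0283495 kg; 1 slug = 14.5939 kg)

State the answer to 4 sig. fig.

8209 oz/mi × 0.0283495 kg/oz ÷ 1609.34 m/mi = 0.144607 kg/m
0.144607 kg/m ÷ 14.5939 kg/slug × 0.3048 m/ft = 0.00302018 slug/ft

0.003020 slug/ft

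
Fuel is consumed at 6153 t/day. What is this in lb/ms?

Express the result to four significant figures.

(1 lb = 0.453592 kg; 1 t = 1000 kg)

0.1570 lb/ms

6153 t/day × 1000 kg/t ÷ 86400 s/day = 71.2153 kg/s
71.2153 kg/s ÷ 0.453592 kg/lb × 0.001 s/ms = 0.157003 lb/ms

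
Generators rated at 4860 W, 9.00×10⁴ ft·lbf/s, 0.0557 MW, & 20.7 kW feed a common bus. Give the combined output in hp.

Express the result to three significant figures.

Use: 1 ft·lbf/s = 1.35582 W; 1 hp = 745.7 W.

4860 W (already W)
9.00×10⁴ ft·lbf/s × 1.35582 = 122024 W
0.0557 MW × 1000000 = 55700 W
20.7 kW × 1000 = 20700 W
Sum: 4860 + 122024 + 55700 + 20700 = 203284 W
In hp: 203284 / 745.7 = 272.608 hp

273 hp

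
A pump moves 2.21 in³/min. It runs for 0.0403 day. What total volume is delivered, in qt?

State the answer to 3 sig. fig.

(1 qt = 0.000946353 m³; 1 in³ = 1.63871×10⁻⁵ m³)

2.21 in³/min → 6.03592×10⁻⁷ m³/s
0.0403 day → 3481.92 s
V = Q × t = 6.03592×10⁻⁷ × 3481.92 = 0.00210166 m³
In qt: 0.00210166 / 0.000946353 = 2.2208 qt

2.22 qt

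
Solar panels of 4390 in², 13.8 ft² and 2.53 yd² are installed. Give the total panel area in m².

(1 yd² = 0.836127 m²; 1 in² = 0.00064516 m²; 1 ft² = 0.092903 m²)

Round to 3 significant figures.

4390 in² × 0.00064516 → 2.83225 m²
13.8 ft² × 0.092903 → 1.28206 m²
2.53 yd² × 0.836127 → 2.1154 m²
Total: 2.83225 + 1.28206 + 2.1154 = 6.22971 m²

6.23 m²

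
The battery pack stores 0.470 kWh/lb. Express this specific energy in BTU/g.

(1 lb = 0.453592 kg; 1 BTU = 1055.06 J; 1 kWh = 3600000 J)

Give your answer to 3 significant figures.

3.54 BTU/g

0.470 kWh/lb × 3600000 J/kWh ÷ 0.453592 kg/lb = 3.73022×10⁶ J/kg
3.73022×10⁶ J/kg ÷ 1055.06 J/BTU × 0.001 kg/g = 3.53555 BTU/g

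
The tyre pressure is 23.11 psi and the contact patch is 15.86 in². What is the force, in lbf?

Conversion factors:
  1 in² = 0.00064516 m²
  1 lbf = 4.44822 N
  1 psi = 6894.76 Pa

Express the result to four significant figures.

23.11 psi × 6894.76 → 159338 Pa
15.86 in² × 0.00064516 → 0.0102322 m²
F = P × A = 159338 Pa × 0.0102322 m² = 1630.38 N
1630.38 N ÷ (4.44822 N/lbf) = 366.524 lbf

366.5 lbf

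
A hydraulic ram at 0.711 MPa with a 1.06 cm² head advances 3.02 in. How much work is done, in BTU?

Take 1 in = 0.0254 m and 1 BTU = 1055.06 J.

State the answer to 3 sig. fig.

0.711 MPa → 711000 Pa
1.06 cm² → 1.06×10⁻⁴ m²
F = P × A = 711000 × 1.06×10⁻⁴ = 75.366 N
3.02 in → 0.076708 m
W = F × d = 75.366 × 0.076708 = 5.78118 J
In BTU: 5.78118 / 1055.06 = 0.00547948 BTU

0.00548 BTU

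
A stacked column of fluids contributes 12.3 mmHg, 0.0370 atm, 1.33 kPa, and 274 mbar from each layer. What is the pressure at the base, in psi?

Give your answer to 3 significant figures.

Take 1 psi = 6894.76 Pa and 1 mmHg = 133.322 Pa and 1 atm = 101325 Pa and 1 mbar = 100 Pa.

12.3 mmHg × 133.322 → 1639.86 Pa
0.0370 atm × 101325 → 3749.02 Pa
1.33 kPa × 1000 → 1330 Pa
274 mbar × 100 → 27400 Pa
Sum: 1639.86 + 3749.02 + 1330 + 27400 = 34118.9 Pa
In psi: 34118.9 / 6894.76 = 4.94853 psi

4.95 psi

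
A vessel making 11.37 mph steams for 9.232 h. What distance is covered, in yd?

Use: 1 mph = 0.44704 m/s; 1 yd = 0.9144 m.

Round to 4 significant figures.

11.37 mph × 0.44704 → 5.08284 m/s
9.232 h × 3600 → 33235.2 s
d = v × t = 5.08284 m/s × 33235.2 s = 168929 m
168929 m ÷ (0.9144 m/yd) = 184743 yd

1.847×10⁵ yd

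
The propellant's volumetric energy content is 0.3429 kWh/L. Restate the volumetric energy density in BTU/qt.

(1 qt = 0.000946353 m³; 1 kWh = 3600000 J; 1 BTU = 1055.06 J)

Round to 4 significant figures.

1107 BTU/qt

0.3429 kWh/L × 3600000 J/kWh ÷ 0.001 m³/L = 1.23444×10⁹ J/m³
1.23444×10⁹ J/m³ ÷ 1055.06 J/BTU × 0.000946353 m³/qt = 1107.25 BTU/qt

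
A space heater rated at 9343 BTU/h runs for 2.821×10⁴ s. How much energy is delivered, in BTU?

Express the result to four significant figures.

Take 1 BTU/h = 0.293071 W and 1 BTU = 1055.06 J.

7.321×10⁴ BTU

9343 BTU/h × 0.293071 → 2738.16 W
E = P × t = 2738.16 W × 28210 s = 7.72435×10⁷ J
7.72435×10⁷ J ÷ (1055.06 J/BTU) = 73212.4 BTU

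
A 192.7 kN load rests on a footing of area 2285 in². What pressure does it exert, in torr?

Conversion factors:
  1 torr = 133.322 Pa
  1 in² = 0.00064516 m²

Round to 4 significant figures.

980.5 torr

192.7 kN × 1000 → 192700 N
2285 in² × 0.00064516 → 1.47419 m²
P = F / A = 192700 N / 1.47419 m² = 130716 Pa
130716 Pa ÷ (133.322 Pa/torr) = 980.453 torr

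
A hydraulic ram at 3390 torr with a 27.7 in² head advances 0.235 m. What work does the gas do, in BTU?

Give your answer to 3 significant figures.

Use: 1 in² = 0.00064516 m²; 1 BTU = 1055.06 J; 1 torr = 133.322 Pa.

3390 torr → 451962 Pa
27.7 in² → 0.0178709 m²
F = P × A = 451962 × 0.0178709 = 8076.97 N
W = F × d = 8076.97 × 0.235 = 1898.09 J
In BTU: 1898.09 / 1055.06 = 1.79904 BTU

1.80 BTU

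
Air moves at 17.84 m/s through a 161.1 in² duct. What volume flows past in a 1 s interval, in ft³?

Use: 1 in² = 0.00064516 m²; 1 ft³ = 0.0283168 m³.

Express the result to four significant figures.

65.48 ft³

161.1 in² × 0.00064516 = 0.103935 m²
V = v × A × t = 17.84 m/s × 0.103935 m² × 1 s = 1.8542 m³
1.8542 m³ ÷ (0.0283168 m³/ft³) = 65.4806 ft³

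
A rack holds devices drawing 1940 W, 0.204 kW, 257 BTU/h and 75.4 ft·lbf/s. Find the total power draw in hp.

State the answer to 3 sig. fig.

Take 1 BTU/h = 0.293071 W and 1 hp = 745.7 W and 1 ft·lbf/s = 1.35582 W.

1940 W (already W)
0.204 kW × 1000 → 204 W
257 BTU/h × 0.293071 → 75.3192 W
75.4 ft·lbf/s × 1.35582 → 102.229 W
Combined: 1940 + 204 + 75.3192 + 102.229 = 2321.55 W
In hp: 2321.55 / 745.7 = 3.11325 hp

3.11 hp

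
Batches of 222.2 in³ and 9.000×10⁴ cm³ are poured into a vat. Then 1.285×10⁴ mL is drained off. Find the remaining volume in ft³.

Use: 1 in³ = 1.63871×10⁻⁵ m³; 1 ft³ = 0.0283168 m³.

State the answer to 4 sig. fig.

222.2 in³ × 1.63871×10⁻⁵ = 0.00364121 m³
9.000×10⁴ cm³ × 10⁻⁶ = 0.09 m³
1.285×10⁴ mL × 10⁻⁶ = 0.01285 m³
Result: 0.00364121 + 0.09 − 0.01285 = 0.0807912 m³
In ft³: 0.0807912 / 0.0283168 = 2.85312 ft³

2.853 ft³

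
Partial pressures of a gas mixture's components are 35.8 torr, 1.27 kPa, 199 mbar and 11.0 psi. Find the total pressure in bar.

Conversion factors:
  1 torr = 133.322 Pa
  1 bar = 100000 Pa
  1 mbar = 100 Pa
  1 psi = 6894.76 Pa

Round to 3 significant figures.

35.8 torr × 133.322 = 4772.93 Pa
1.27 kPa × 1000 = 1270 Pa
199 mbar × 100 = 19900 Pa
11.0 psi × 6894.76 = 75842.4 Pa
Combined: 4772.93 + 1270 + 19900 + 75842.4 = 101785 Pa
In bar: 101785 / 100000 = 1.01785 bar

1.02 bar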